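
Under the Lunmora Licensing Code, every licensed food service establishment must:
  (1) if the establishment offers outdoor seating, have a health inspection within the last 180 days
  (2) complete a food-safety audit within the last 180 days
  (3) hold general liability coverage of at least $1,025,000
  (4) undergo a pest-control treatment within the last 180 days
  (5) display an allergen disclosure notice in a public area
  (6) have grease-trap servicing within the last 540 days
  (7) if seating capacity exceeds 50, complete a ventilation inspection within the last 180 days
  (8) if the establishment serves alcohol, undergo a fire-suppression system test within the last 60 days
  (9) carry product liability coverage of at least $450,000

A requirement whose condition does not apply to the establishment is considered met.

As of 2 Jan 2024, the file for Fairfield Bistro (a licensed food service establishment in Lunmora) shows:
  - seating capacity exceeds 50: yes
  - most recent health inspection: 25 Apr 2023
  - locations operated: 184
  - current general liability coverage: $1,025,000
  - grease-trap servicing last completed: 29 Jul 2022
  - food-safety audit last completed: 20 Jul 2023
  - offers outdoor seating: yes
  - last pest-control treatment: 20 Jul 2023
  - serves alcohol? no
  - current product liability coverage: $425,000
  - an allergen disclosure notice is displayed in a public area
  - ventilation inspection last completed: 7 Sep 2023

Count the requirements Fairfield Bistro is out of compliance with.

1. condition 'offers outdoor seating' holds; health inspection 252 days ago vs limit 180 → not met
2. food-safety audit 166 days ago vs limit 180 → met
3. general liability coverage $1,025,000 ≥ $1,025,000 → met
4. pest-control treatment 166 days ago vs limit 180 → met
5. allergen disclosure notice present → met
6. grease-trap servicing 522 days ago vs limit 540 → met
7. condition 'seating capacity exceeds 50' holds; ventilation inspection 117 days ago vs limit 180 → met
8. condition 'serves alcohol' does not hold → requirement n/a → met
9. product liability coverage $425,000 < $450,000 → not met
Not met: 2 of 9

2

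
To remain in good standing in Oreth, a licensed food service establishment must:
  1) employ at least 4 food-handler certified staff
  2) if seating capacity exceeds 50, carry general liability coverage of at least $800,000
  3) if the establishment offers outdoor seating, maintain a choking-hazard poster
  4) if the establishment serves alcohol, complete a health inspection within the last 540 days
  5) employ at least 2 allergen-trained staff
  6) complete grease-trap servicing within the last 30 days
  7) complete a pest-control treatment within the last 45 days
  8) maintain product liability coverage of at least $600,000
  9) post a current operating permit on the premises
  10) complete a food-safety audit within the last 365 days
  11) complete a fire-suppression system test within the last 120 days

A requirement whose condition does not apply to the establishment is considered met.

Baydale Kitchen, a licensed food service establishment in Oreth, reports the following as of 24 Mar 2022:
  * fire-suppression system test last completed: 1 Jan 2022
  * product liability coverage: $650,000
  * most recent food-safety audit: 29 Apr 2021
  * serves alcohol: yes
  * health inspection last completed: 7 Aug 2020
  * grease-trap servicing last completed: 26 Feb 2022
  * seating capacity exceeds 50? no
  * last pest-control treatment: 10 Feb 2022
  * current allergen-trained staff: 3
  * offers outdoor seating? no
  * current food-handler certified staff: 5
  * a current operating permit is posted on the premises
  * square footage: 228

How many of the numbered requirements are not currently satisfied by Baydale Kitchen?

1. food-handler certified staff 5 ≥ 4 → met
2. condition 'seating capacity exceeds 50' does not hold → requirement n/a → met
3. condition 'offers outdoor seating' does not hold → requirement n/a → met
4. condition 'serves alcohol' holds; health inspection 594 days ago vs limit 540 → not met
5. allergen-trained staff 3 ≥ 2 → met
6. grease-trap servicing 26 days ago vs limit 30 → met
7. pest-control treatment 42 days ago vs limit 45 → met
8. product liability coverage $650,000 ≥ $600,000 → met
9. current operating permit present → met
10. food-safety audit 329 days ago vs limit 365 → met
11. fire-suppression system test 82 days ago vs limit 120 → met
Not met: 1 of 11

1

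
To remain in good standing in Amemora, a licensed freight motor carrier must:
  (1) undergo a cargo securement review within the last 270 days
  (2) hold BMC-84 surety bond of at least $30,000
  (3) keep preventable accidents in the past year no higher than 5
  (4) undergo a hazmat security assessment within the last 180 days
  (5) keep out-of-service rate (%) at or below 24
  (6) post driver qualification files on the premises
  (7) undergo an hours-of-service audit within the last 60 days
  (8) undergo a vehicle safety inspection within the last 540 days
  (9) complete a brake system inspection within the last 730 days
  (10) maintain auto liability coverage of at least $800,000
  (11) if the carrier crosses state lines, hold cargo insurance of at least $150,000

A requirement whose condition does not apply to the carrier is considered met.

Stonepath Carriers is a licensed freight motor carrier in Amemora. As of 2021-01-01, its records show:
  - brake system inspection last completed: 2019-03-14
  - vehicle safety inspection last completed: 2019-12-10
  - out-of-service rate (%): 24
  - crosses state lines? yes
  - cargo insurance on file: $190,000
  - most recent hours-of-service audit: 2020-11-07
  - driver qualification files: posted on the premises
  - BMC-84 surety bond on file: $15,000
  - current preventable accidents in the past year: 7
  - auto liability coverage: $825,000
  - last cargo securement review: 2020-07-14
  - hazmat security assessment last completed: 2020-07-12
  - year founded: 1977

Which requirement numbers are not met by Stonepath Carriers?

1. cargo securement review 171 days ago vs limit 270 → met
2. BMC-84 surety bond $15,000 < $30,000 → not met
3. preventable accidents in the past year 7 > 5 → not met
4. hazmat security assessment 173 days ago vs limit 180 → met
5. out-of-service rate (%) 24 ≤ 24 → met
6. driver qualification files present → met
7. hours-of-service audit 55 days ago vs limit 60 → met
8. vehicle safety inspection 388 days ago vs limit 540 → met
9. brake system inspection 659 days ago vs limit 730 → met
10. auto liability coverage $825,000 ≥ $800,000 → met
11. condition 'crosses state lines' holds; cargo insurance $190,000 ≥ $150,000 → met
Not met: 2, 3

2, 3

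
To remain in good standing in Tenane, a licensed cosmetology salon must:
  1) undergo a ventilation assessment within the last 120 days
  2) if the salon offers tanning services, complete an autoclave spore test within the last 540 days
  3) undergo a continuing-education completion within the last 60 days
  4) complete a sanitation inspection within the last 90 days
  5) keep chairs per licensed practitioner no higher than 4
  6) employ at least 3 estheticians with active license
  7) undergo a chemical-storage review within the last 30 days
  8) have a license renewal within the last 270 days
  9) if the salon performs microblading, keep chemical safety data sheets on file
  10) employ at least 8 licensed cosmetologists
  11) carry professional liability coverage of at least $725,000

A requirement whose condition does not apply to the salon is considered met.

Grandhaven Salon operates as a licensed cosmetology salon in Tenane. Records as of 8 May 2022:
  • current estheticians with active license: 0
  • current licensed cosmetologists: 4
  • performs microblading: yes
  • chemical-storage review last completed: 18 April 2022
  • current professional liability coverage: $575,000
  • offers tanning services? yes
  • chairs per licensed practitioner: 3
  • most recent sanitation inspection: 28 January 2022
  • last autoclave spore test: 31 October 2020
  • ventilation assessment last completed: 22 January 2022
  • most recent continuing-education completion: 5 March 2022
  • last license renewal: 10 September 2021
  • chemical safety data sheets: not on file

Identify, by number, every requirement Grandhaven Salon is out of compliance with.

2, 3, 4, 6, 9, 10, 11

1. ventilation assessment 106 days ago vs limit 120 → met
2. condition 'offers tanning services' holds; autoclave spore test 554 days ago vs limit 540 → not met
3. continuing-education completion 64 days ago vs limit 60 → not met
4. sanitation inspection 100 days ago vs limit 90 → not met
5. chairs per licensed practitioner 3 ≤ 4 → met
6. estheticians with active license 0 < 3 → not met
7. chemical-storage review 20 days ago vs limit 30 → met
8. license renewal 240 days ago vs limit 270 → met
9. condition 'performs microblading' holds; chemical safety data sheets absent → not met
10. licensed cosmetologists 4 < 8 → not met
11. professional liability coverage $575,000 < $725,000 → not met
Not met: 2, 3, 4, 6, 9, 10, 11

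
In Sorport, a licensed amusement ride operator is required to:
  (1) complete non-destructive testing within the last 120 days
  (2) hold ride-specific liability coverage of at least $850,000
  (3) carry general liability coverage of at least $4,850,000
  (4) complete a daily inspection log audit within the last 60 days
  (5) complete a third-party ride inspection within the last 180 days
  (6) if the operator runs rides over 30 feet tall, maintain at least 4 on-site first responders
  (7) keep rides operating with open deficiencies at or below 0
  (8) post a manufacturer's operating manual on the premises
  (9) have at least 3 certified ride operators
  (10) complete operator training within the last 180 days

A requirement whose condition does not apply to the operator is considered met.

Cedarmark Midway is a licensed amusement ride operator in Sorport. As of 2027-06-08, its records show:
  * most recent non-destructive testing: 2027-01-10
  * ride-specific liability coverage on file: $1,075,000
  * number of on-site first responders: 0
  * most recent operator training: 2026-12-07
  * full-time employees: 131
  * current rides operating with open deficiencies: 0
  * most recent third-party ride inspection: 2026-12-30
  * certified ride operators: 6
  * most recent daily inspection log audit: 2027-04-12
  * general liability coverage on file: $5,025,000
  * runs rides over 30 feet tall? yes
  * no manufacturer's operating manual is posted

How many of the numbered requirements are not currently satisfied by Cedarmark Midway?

4

1. non-destructive testing 149 days ago vs limit 120 → not met
2. ride-specific liability coverage $1,075,000 ≥ $850,000 → met
3. general liability coverage $5,025,000 ≥ $4,850,000 → met
4. daily inspection log audit 57 days ago vs limit 60 → met
5. third-party ride inspection 160 days ago vs limit 180 → met
6. condition 'runs rides over 30 feet tall' holds; on-site first responders 0 < 4 → not met
7. rides operating with open deficiencies 0 ≤ 0 → met
8. manufacturer's operating manual absent → not met
9. certified ride operators 6 ≥ 3 → met
10. operator training 183 days ago vs limit 180 → not met
Not met: 4 of 10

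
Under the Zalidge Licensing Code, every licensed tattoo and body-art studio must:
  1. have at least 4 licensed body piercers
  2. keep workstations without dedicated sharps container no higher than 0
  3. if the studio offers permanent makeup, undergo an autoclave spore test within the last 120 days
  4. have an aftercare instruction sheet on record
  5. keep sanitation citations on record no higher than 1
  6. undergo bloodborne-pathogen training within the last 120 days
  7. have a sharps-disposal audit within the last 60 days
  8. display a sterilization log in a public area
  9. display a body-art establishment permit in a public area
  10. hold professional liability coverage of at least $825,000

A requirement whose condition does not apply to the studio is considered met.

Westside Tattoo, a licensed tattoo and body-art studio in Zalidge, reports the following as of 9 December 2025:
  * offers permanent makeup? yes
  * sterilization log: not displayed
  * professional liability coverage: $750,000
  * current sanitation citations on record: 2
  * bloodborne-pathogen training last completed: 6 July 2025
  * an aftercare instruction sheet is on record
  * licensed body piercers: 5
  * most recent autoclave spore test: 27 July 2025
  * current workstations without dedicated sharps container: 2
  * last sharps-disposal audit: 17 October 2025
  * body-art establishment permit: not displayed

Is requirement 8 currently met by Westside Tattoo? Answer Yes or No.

8. sterilization log absent → not met

No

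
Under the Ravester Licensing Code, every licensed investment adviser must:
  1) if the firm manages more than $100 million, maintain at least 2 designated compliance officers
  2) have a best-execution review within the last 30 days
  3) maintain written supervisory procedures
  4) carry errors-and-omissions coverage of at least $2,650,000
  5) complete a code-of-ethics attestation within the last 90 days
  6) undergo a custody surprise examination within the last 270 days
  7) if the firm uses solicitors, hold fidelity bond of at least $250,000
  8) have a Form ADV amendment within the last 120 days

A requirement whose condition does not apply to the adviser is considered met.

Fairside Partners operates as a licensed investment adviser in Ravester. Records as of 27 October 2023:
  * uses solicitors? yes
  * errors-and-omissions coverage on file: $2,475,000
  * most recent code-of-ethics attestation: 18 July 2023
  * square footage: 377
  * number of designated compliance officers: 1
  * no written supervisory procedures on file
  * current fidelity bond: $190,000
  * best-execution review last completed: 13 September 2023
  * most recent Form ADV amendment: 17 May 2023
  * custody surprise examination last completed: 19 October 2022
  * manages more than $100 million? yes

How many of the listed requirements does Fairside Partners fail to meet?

1. condition 'manages more than $100 million' holds; designated compliance officers 1 < 2 → not met
2. best-execution review 44 days ago vs limit 30 → not met
3. written supervisory procedures absent → not met
4. errors-and-omissions coverage $2,475,000 < $2,650,000 → not met
5. code-of-ethics attestation 101 days ago vs limit 90 → not met
6. custody surprise examination 373 days ago vs limit 270 → not met
7. condition 'uses solicitors' holds; fidelity bond $190,000 < $250,000 → not met
8. Form ADV amendment 163 days ago vs limit 120 → not met
Not met: 8 of 8

8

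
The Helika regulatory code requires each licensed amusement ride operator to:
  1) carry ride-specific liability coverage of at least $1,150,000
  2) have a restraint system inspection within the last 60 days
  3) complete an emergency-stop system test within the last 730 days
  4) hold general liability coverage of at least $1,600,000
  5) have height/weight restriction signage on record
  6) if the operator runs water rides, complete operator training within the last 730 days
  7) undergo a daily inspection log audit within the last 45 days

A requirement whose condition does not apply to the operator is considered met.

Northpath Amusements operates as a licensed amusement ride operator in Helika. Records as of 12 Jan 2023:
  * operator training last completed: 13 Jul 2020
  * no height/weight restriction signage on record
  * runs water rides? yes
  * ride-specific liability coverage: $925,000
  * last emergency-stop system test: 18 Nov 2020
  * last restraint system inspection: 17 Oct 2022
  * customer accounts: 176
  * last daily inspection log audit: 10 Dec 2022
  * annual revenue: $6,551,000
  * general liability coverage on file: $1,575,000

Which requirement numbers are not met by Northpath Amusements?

1, 2, 3, 4, 5, 6

1. ride-specific liability coverage $925,000 < $1,150,000 → not met
2. restraint system inspection 87 days ago vs limit 60 → not met
3. emergency-stop system test 785 days ago vs limit 730 → not met
4. general liability coverage $1,575,000 < $1,600,000 → not met
5. height/weight restriction signage absent → not met
6. condition 'runs water rides' holds; operator training 913 days ago vs limit 730 → not met
7. daily inspection log audit 33 days ago vs limit 45 → met
Not met: 1, 2, 3, 4, 5, 6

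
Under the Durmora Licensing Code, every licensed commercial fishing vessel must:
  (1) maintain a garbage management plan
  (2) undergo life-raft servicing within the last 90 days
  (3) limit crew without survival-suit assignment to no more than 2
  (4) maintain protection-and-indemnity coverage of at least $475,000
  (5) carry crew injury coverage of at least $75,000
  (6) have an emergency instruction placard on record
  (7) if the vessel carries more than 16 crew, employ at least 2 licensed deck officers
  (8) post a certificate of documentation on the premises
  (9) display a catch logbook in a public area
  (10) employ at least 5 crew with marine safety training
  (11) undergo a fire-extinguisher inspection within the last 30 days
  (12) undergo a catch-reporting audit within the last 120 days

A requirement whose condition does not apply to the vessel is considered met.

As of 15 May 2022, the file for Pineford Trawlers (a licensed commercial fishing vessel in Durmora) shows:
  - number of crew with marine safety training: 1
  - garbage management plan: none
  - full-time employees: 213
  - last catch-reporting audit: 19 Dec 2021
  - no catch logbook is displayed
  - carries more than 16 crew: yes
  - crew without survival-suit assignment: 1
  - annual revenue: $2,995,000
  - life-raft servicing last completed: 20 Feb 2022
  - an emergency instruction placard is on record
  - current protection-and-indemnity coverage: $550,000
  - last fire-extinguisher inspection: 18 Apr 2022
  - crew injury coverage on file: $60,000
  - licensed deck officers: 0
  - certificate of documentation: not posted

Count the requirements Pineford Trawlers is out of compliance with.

7

1. garbage management plan absent → not met
2. life-raft servicing 84 days ago vs limit 90 → met
3. crew without survival-suit assignment 1 ≤ 2 → met
4. protection-and-indemnity coverage $550,000 ≥ $475,000 → met
5. crew injury coverage $60,000 < $75,000 → not met
6. emergency instruction placard present → met
7. condition 'carries more than 16 crew' holds; licensed deck officers 0 < 2 → not met
8. certificate of documentation absent → not met
9. catch logbook absent → not met
10. crew with marine safety training 1 < 5 → not met
11. fire-extinguisher inspection 27 days ago vs limit 30 → met
12. catch-reporting audit 147 days ago vs limit 120 → not met
Not met: 7 of 12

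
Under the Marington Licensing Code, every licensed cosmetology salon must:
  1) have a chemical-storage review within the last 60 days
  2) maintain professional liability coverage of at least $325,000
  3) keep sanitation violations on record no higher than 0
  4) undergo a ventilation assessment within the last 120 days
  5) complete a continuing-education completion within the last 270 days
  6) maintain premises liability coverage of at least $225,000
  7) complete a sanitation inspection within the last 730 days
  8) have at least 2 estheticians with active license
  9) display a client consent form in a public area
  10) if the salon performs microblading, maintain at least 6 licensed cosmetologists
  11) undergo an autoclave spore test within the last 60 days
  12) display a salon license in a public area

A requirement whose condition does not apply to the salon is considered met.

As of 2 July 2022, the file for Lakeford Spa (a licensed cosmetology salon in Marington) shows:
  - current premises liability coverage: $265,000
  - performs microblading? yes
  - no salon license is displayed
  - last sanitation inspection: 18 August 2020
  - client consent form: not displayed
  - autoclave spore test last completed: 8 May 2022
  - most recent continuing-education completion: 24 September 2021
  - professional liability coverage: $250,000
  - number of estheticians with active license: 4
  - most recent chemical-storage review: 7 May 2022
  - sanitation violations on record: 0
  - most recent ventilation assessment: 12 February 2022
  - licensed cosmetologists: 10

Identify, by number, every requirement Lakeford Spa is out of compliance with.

1. chemical-storage review 56 days ago vs limit 60 → met
2. professional liability coverage $250,000 < $325,000 → not met
3. sanitation violations on record 0 ≤ 0 → met
4. ventilation assessment 140 days ago vs limit 120 → not met
5. continuing-education completion 281 days ago vs limit 270 → not met
6. premises liability coverage $265,000 ≥ $225,000 → met
7. sanitation inspection 683 days ago vs limit 730 → met
8. estheticians with active license 4 ≥ 2 → met
9. client consent form absent → not met
10. condition 'performs microblading' holds; licensed cosmetologists 10 ≥ 6 → met
11. autoclave spore test 55 days ago vs limit 60 → met
12. salon license absent → not met
Not met: 2, 4, 5, 9, 12

2, 4, 5, 9, 12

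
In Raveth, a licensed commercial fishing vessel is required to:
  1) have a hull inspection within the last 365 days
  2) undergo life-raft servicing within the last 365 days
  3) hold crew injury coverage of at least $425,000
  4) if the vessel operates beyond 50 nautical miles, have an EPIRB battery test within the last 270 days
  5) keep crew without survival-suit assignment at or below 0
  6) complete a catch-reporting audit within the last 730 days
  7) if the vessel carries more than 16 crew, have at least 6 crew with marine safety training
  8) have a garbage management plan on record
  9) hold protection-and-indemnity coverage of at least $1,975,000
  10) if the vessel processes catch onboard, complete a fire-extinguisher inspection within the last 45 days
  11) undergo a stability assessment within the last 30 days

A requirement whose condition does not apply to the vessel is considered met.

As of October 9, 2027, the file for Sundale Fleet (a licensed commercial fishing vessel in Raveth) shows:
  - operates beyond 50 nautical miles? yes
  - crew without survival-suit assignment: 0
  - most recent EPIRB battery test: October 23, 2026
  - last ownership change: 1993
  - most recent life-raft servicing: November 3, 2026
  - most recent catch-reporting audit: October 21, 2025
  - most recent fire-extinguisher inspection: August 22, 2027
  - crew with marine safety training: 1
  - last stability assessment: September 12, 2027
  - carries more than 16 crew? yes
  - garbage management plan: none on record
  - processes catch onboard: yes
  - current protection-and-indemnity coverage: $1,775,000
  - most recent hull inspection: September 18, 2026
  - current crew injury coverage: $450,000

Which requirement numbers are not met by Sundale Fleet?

1, 4, 7, 8, 9, 10

1. hull inspection 386 days ago vs limit 365 → not met
2. life-raft servicing 340 days ago vs limit 365 → met
3. crew injury coverage $450,000 ≥ $425,000 → met
4. condition 'operates beyond 50 nautical miles' holds; EPIRB battery test 351 days ago vs limit 270 → not met
5. crew without survival-suit assignment 0 ≤ 0 → met
6. catch-reporting audit 718 days ago vs limit 730 → met
7. condition 'carries more than 16 crew' holds; crew with marine safety training 1 < 6 → not met
8. garbage management plan absent → not met
9. protection-and-indemnity coverage $1,775,000 < $1,975,000 → not met
10. condition 'processes catch onboard' holds; fire-extinguisher inspection 48 days ago vs limit 45 → not met
11. stability assessment 27 days ago vs limit 30 → met
Not met: 1, 4, 7, 8, 9, 10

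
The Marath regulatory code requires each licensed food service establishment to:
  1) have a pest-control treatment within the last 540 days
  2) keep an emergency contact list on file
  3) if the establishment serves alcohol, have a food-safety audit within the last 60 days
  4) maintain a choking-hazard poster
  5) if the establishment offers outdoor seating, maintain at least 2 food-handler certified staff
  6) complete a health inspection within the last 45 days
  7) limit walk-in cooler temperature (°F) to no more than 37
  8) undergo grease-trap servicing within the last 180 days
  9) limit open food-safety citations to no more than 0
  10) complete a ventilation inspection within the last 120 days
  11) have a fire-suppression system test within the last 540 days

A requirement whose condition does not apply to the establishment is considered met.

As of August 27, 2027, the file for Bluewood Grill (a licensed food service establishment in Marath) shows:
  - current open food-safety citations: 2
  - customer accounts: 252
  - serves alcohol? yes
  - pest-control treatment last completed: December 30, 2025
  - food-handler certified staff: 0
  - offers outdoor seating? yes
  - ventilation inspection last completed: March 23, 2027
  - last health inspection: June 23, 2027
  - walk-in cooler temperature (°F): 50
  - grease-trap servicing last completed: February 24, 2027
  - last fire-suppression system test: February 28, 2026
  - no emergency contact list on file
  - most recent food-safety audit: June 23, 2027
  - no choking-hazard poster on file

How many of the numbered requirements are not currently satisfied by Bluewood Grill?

1. pest-control treatment 605 days ago vs limit 540 → not met
2. emergency contact list absent → not met
3. condition 'serves alcohol' holds; food-safety audit 65 days ago vs limit 60 → not met
4. choking-hazard poster absent → not met
5. condition 'offers outdoor seating' holds; food-handler certified staff 0 < 2 → not met
6. health inspection 65 days ago vs limit 45 → not met
7. walk-in cooler temperature (°F) 50 > 37 → not met
8. grease-trap servicing 184 days ago vs limit 180 → not met
9. open food-safety citations 2 > 0 → not met
10. ventilation inspection 157 days ago vs limit 120 → not met
11. fire-suppression system test 545 days ago vs limit 540 → not met
Not met: 11 of 11

11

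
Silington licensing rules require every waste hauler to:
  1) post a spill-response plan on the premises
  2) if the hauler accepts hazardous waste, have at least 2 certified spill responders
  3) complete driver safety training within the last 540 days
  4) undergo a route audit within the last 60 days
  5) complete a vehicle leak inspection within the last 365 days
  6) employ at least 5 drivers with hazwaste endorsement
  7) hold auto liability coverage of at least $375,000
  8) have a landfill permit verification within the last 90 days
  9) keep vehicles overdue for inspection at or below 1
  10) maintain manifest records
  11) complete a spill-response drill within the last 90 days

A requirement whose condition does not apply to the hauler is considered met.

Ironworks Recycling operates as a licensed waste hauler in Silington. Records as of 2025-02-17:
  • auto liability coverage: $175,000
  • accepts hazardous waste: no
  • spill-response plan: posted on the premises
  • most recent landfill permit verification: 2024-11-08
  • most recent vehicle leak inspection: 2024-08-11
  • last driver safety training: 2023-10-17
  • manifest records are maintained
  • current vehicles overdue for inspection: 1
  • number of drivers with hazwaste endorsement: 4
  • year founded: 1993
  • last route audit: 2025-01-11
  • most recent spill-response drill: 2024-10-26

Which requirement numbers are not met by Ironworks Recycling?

6, 7, 8, 11

1. spill-response plan present → met
2. condition 'accepts hazardous waste' does not hold → requirement n/a → met
3. driver safety training 489 days ago vs limit 540 → met
4. route audit 37 days ago vs limit 60 → met
5. vehicle leak inspection 190 days ago vs limit 365 → met
6. drivers with hazwaste endorsement 4 < 5 → not met
7. auto liability coverage $175,000 < $375,000 → not met
8. landfill permit verification 101 days ago vs limit 90 → not met
9. vehicles overdue for inspection 1 ≤ 1 → met
10. manifest records present → met
11. spill-response drill 114 days ago vs limit 90 → not met
Not met: 6, 7, 8, 11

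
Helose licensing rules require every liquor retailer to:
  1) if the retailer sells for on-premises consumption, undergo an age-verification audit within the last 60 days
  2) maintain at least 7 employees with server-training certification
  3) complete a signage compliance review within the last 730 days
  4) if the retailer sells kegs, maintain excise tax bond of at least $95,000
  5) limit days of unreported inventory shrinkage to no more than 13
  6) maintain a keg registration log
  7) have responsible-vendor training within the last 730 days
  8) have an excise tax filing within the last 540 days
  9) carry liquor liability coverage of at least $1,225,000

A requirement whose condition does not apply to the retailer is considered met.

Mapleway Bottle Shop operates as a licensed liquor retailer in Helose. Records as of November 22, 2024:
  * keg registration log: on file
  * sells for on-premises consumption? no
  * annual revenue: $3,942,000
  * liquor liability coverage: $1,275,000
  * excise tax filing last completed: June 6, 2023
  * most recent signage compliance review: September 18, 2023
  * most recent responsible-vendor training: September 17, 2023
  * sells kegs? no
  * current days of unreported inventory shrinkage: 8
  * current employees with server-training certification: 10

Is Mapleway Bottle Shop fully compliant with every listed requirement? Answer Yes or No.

Yes

1. condition 'sells for on-premises consumption' does not hold → requirement n/a → met
2. employees with server-training certification 10 ≥ 7 → met
3. signage compliance review 431 days ago vs limit 730 → met
4. condition 'sells kegs' does not hold → requirement n/a → met
5. days of unreported inventory shrinkage 8 ≤ 13 → met
6. keg registration log present → met
7. responsible-vendor training 432 days ago vs limit 730 → met
8. excise tax filing 535 days ago vs limit 540 → met
9. liquor liability coverage $1,275,000 ≥ $1,225,000 → met
All met.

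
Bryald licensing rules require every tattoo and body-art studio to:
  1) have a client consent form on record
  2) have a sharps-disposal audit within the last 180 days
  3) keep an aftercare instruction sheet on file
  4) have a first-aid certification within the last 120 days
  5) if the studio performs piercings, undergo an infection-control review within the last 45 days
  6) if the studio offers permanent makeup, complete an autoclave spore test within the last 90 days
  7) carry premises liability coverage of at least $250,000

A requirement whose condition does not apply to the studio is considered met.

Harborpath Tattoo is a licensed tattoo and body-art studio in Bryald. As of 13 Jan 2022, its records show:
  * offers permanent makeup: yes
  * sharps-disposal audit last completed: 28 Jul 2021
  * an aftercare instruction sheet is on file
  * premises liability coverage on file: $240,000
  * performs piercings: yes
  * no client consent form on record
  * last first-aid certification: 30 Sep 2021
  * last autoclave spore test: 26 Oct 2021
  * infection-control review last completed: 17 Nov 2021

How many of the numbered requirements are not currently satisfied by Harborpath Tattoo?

1. client consent form absent → not met
2. sharps-disposal audit 169 days ago vs limit 180 → met
3. aftercare instruction sheet present → met
4. first-aid certification 105 days ago vs limit 120 → met
5. condition 'performs piercings' holds; infection-control review 57 days ago vs limit 45 → not met
6. condition 'offers permanent makeup' holds; autoclave spore test 79 days ago vs limit 90 → met
7. premises liability coverage $240,000 < $250,000 → not met
Not met: 3 of 7

3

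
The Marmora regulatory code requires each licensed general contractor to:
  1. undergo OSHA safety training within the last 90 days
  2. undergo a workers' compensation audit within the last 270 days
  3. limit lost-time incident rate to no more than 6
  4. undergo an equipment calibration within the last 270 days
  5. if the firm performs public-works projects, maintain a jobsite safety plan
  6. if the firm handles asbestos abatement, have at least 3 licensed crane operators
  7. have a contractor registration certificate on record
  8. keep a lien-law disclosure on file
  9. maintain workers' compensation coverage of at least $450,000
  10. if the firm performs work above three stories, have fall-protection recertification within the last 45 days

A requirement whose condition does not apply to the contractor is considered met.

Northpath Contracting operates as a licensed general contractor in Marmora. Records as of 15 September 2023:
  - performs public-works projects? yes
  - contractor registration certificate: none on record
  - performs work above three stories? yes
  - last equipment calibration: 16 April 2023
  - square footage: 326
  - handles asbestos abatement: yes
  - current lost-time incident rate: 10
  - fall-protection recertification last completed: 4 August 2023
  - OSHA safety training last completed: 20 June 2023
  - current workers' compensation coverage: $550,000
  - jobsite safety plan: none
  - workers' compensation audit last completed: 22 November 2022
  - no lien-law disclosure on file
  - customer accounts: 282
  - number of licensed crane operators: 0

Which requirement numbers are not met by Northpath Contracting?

1. OSHA safety training 87 days ago vs limit 90 → met
2. workers' compensation audit 297 days ago vs limit 270 → not met
3. lost-time incident rate 10 > 6 → not met
4. equipment calibration 152 days ago vs limit 270 → met
5. condition 'performs public-works projects' holds; jobsite safety plan absent → not met
6. condition 'handles asbestos abatement' holds; licensed crane operators 0 < 3 → not met
7. contractor registration certificate absent → not met
8. lien-law disclosure absent → not met
9. workers' compensation coverage $550,000 ≥ $450,000 → met
10. condition 'performs work above three stories' holds; fall-protection recertification 42 days ago vs limit 45 → met
Not met: 2, 3, 5, 6, 7, 8

2, 3, 5, 6, 7, 8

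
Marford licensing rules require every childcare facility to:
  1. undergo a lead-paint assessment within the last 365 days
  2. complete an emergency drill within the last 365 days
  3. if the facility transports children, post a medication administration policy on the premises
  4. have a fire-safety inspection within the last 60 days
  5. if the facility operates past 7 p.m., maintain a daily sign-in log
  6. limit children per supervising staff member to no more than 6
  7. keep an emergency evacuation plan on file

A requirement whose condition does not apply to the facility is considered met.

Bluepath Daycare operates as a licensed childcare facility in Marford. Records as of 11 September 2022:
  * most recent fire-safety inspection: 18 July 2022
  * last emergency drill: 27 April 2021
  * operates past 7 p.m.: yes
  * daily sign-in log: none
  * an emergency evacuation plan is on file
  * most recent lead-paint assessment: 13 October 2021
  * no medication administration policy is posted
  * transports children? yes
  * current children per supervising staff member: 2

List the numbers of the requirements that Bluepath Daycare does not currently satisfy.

1. lead-paint assessment 333 days ago vs limit 365 → met
2. emergency drill 502 days ago vs limit 365 → not met
3. condition 'transports children' holds; medication administration policy absent → not met
4. fire-safety inspection 55 days ago vs limit 60 → met
5. condition 'operates past 7 p.m.' holds; daily sign-in log absent → not met
6. children per supervising staff member 2 ≤ 6 → met
7. emergency evacuation plan present → met
Not met: 2, 3, 5

2, 3, 5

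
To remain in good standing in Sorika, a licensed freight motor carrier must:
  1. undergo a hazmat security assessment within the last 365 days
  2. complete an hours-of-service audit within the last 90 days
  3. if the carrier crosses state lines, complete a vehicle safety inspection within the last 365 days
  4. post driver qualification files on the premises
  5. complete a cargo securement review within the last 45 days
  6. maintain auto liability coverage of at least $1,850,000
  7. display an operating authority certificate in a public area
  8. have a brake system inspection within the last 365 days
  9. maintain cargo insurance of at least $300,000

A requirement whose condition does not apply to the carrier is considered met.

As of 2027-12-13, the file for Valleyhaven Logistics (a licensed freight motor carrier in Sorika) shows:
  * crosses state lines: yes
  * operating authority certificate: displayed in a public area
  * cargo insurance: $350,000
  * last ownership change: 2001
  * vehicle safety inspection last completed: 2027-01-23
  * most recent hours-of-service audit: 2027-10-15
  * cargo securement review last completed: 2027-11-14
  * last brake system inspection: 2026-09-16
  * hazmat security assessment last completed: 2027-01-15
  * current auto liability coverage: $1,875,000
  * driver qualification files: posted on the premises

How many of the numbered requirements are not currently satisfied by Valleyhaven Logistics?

1. hazmat security assessment 332 days ago vs limit 365 → met
2. hours-of-service audit 59 days ago vs limit 90 → met
3. condition 'crosses state lines' holds; vehicle safety inspection 324 days ago vs limit 365 → met
4. driver qualification files present → met
5. cargo securement review 29 days ago vs limit 45 → met
6. auto liability coverage $1,875,000 ≥ $1,850,000 → met
7. operating authority certificate present → met
8. brake system inspection 453 days ago vs limit 365 → not met
9. cargo insurance $350,000 ≥ $300,000 → met
Not met: 1 of 9

1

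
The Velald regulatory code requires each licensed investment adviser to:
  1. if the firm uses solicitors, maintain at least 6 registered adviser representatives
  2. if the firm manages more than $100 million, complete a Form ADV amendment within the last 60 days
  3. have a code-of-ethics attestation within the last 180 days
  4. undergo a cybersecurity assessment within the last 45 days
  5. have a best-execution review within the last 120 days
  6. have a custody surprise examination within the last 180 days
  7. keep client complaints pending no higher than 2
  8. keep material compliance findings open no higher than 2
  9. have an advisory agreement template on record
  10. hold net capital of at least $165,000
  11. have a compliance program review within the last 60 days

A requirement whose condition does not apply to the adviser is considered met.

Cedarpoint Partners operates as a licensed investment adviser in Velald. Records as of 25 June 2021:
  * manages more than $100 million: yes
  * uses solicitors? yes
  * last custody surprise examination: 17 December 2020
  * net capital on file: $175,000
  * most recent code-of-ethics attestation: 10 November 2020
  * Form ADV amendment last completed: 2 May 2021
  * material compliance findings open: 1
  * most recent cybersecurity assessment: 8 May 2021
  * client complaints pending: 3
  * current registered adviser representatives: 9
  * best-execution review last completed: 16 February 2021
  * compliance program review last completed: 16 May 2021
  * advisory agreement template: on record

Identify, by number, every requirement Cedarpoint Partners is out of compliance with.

1. condition 'uses solicitors' holds; registered adviser representatives 9 ≥ 6 → met
2. condition 'manages more than $100 million' holds; Form ADV amendment 54 days ago vs limit 60 → met
3. code-of-ethics attestation 227 days ago vs limit 180 → not met
4. cybersecurity assessment 48 days ago vs limit 45 → not met
5. best-execution review 129 days ago vs limit 120 → not met
6. custody surprise examination 190 days ago vs limit 180 → not met
7. client complaints pending 3 > 2 → not met
8. material compliance findings open 1 ≤ 2 → met
9. advisory agreement template present → met
10. net capital $175,000 ≥ $165,000 → met
11. compliance program review 40 days ago vs limit 60 → met
Not met: 3, 4, 5, 6, 7

3, 4, 5, 6, 7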